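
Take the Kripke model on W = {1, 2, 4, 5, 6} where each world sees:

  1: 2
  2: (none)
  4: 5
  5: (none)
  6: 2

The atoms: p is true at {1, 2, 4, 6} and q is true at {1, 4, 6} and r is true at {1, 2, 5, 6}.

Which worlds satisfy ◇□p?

{1, 4, 6}

1: successors {2}; □p there: 2:T. ✓
2: no successors, so ◇□p fails. ✗
4: successors {5}; □p there: 5:T. ✓
5: no successors, so ◇□p fails. ✗
6: successors {2}; □p there: 2:T. ✓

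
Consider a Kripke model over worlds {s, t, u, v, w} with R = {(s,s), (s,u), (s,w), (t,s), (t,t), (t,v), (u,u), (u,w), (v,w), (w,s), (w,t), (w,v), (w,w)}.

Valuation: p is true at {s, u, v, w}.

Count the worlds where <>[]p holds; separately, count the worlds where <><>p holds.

4 and 5

For <>[]p:
s: successors {s, u, w}; []p there: s:T, u:T, w:F. ✓
t: successors {s, t, v}; []p there: s:T, t:F, v:T. ✓
u: successors {u, w}; []p there: u:T, w:F. ✓
v: successors {w}; []p there: w:F. ✗
w: successors {s, t, v, w}; []p there: s:T, t:F, v:T, w:F. ✓
— 4 worlds.
For <><>p:
s: successors {s, u, w}; <>p there: s:T, u:T, w:T. ✓
t: successors {s, t, v}; <>p there: s:T, t:T, v:T. ✓
u: successors {u, w}; <>p there: u:T, w:T. ✓
v: successors {w}; <>p there: w:T. ✓
w: successors {s, t, v, w}; <>p there: s:T, t:T, v:T, w:T. ✓
— 5 worlds.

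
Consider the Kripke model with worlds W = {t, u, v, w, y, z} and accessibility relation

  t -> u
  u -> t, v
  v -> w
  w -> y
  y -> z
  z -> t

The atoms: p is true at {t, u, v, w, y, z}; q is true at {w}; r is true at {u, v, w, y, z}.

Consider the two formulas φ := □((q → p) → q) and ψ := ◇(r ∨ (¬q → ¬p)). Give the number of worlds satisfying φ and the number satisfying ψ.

1 and 5

For □((q → p) → q):
t: successors {u}; (q → p) → q there: u:F. ✗
u: successors {t, v}; (q → p) → q there: t:F, v:F. ✗
v: successors {w}; (q → p) → q there: w:T. ✓
w: successors {y}; (q → p) → q there: y:F. ✗
y: successors {z}; (q → p) → q there: z:F. ✗
z: successors {t}; (q → p) → q there: t:F. ✗
— 1 world.
For ◇(r ∨ (¬q → ¬p)):
t: successors {u}; r ∨ (¬q → ¬p) there: u:T. ✓
u: successors {t, v}; r ∨ (¬q → ¬p) there: t:F, v:T. ✓
v: successors {w}; r ∨ (¬q → ¬p) there: w:T. ✓
w: successors {y}; r ∨ (¬q → ¬p) there: y:T. ✓
y: successors {z}; r ∨ (¬q → ¬p) there: z:T. ✓
z: successors {t}; r ∨ (¬q → ¬p) there: t:F. ✗
— 5 worlds.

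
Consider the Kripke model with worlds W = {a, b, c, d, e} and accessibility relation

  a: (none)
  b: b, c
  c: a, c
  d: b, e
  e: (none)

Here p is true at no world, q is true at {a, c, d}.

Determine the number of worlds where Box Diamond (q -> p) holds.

2

a: no successors, so Box Diamond (q -> p) holds vacuously. ✓
b: successors {b, c}; Diamond (q -> p) there: b:T, c:F. ✗
c: successors {a, c}; Diamond (q -> p) there: a:F, c:F. ✗
d: successors {b, e}; Diamond (q -> p) there: b:T, e:F. ✗
e: no successors, so Box Diamond (q -> p) holds vacuously. ✓
Satisfying worlds: {a, e}.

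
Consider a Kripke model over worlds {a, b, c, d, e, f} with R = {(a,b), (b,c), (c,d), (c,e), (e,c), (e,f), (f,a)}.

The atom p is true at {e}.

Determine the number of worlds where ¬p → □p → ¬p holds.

a: ¬p is T, □p → ¬p is T. ✓
b: ¬p is T, □p → ¬p is T. ✓
c: ¬p is T, □p → ¬p is T. ✓
d: ¬p is T, □p → ¬p is T. ✓
e: ¬p is F, □p → ¬p is T. ✓
f: ¬p is T, □p → ¬p is T. ✓
Satisfying worlds: {a, b, c, d, e, f}.

6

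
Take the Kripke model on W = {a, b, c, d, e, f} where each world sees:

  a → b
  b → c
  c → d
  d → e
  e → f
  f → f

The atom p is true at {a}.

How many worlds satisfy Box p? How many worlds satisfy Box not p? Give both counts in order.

For Box p:
a: successors {b}; p there: b:F. ✗
b: successors {c}; p there: c:F. ✗
c: successors {d}; p there: d:F. ✗
d: successors {e}; p there: e:F. ✗
e: successors {f}; p there: f:F. ✗
f: successors {f}; p there: f:F. ✗
— 0 worlds.
For Box not p:
a: successors {b}; not p there: b:T. ✓
b: successors {c}; not p there: c:T. ✓
c: successors {d}; not p there: d:T. ✓
d: successors {e}; not p there: e:T. ✓
e: successors {f}; not p there: f:T. ✓
f: successors {f}; not p there: f:T. ✓
— 6 worlds.

0 and 6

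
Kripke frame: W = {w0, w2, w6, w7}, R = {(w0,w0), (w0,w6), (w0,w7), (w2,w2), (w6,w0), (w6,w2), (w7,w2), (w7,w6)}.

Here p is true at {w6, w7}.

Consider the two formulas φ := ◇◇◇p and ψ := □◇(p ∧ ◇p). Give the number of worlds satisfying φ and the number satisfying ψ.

For ◇◇◇p:
w0: successors {w0, w6, w7}; ◇◇p there: w0:T, w6:T, w7:F. ✓
w2: successors {w2}; ◇◇p there: w2:F. ✗
w6: successors {w0, w2}; ◇◇p there: w0:T, w2:F. ✓
w7: successors {w2, w6}; ◇◇p there: w2:F, w6:T. ✓
— 3 worlds.
For □◇(p ∧ ◇p):
w0: successors {w0, w6, w7}; ◇(p ∧ ◇p) there: w0:T, w6:F, w7:F. ✗
w2: successors {w2}; ◇(p ∧ ◇p) there: w2:F. ✗
w6: successors {w0, w2}; ◇(p ∧ ◇p) there: w0:T, w2:F. ✗
w7: successors {w2, w6}; ◇(p ∧ ◇p) there: w2:F, w6:F. ✗
— 0 worlds.

3 and 0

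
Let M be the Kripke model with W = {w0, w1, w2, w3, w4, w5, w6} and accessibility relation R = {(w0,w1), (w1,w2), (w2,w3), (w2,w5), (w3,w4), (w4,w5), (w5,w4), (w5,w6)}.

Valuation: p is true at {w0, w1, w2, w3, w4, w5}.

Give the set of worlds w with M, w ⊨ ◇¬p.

w0: successors {w1}; ¬p there: w1:F. ✗
w1: successors {w2}; ¬p there: w2:F. ✗
w2: successors {w3, w5}; ¬p there: w3:F, w5:F. ✗
w3: successors {w4}; ¬p there: w4:F. ✗
w4: successors {w5}; ¬p there: w5:F. ✗
w5: successors {w4, w6}; ¬p there: w4:F, w6:T. ✓
w6: no successors, so ◇¬p fails. ✗

{w5}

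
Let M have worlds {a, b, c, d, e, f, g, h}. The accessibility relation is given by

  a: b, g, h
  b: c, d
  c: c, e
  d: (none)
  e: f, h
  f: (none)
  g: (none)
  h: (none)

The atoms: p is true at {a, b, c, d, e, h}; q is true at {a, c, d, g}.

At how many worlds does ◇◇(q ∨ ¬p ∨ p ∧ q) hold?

a: successors {b, g, h}; ◇(q ∨ ¬p ∨ p ∧ q) there: b:T, g:F, h:F. ✓
b: successors {c, d}; ◇(q ∨ ¬p ∨ p ∧ q) there: c:T, d:F. ✓
c: successors {c, e}; ◇(q ∨ ¬p ∨ p ∧ q) there: c:T, e:T. ✓
d: no successors, so ◇◇(q ∨ ¬p ∨ p ∧ q) fails. ✗
e: successors {f, h}; ◇(q ∨ ¬p ∨ p ∧ q) there: f:F, h:F. ✗
f: no successors, so ◇◇(q ∨ ¬p ∨ p ∧ q) fails. ✗
g: no successors, so ◇◇(q ∨ ¬p ∨ p ∧ q) fails. ✗
h: no successors, so ◇◇(q ∨ ¬p ∨ p ∧ q) fails. ✗
Satisfying worlds: {a, b, c}.

3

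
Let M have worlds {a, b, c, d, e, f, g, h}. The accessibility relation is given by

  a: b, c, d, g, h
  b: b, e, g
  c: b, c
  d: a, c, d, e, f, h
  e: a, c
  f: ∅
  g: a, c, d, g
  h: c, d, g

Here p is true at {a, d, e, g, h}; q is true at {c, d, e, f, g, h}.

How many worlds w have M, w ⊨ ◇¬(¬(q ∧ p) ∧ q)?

7

a: successors {b, c, d, g, h}; ¬(¬(q ∧ p) ∧ q) there: b:T, c:F, d:T, g:T, h:T. ✓
b: successors {b, e, g}; ¬(¬(q ∧ p) ∧ q) there: b:T, e:T, g:T. ✓
c: successors {b, c}; ¬(¬(q ∧ p) ∧ q) there: b:T, c:F. ✓
d: successors {a, c, d, e, f, h}; ¬(¬(q ∧ p) ∧ q) there: a:T, c:F, d:T, e:T, f:F, h:T. ✓
e: successors {a, c}; ¬(¬(q ∧ p) ∧ q) there: a:T, c:F. ✓
f: no successors, so ◇¬(¬(q ∧ p) ∧ q) fails. ✗
g: successors {a, c, d, g}; ¬(¬(q ∧ p) ∧ q) there: a:T, c:F, d:T, g:T. ✓
h: successors {c, d, g}; ¬(¬(q ∧ p) ∧ q) there: c:F, d:T, g:T. ✓
Satisfying worlds: {a, b, c, d, e, g, h}.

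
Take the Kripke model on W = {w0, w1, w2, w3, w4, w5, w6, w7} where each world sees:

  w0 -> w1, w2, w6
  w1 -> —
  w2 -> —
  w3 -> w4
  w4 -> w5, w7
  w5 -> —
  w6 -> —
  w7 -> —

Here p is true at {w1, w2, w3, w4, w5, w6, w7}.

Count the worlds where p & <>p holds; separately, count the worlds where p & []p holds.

For p & <>p:
w0: p is F, <>p is T. ✗
w1: p is T, <>p is F. ✗
w2: p is T, <>p is F. ✗
w3: p is T, <>p is T. ✓
w4: p is T, <>p is T. ✓
w5: p is T, <>p is F. ✗
w6: p is T, <>p is F. ✗
w7: p is T, <>p is F. ✗
— 2 worlds.
For p & []p:
w0: p is F, []p is T. ✗
w1: p is T, []p is T. ✓
w2: p is T, []p is T. ✓
w3: p is T, []p is T. ✓
w4: p is T, []p is T. ✓
w5: p is T, []p is T. ✓
w6: p is T, []p is T. ✓
w7: p is T, []p is T. ✓
— 7 worlds.

2 and 7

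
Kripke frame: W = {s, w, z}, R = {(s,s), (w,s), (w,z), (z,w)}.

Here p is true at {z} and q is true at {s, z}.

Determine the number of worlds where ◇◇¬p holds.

3

s: successors {s}; ◇¬p there: s:T. ✓
w: successors {s, z}; ◇¬p there: s:T, z:T. ✓
z: successors {w}; ◇¬p there: w:T. ✓
Satisfying worlds: {s, w, z}.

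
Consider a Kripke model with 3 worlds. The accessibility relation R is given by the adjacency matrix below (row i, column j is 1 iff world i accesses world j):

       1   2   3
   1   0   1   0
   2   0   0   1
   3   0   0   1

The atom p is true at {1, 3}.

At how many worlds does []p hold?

1: successors {2}; p there: 2:F. ✗
2: successors {3}; p there: 3:T. ✓
3: successors {3}; p there: 3:T. ✓
Satisfying worlds: {2, 3}.

2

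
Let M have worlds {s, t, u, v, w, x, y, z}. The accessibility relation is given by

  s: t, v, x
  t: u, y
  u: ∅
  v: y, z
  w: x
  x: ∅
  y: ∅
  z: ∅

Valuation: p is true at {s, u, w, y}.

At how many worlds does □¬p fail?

s: successors {t, v, x}; ¬p there: t:T, v:T, x:T. ✓
t: successors {u, y}; ¬p there: u:F, y:F. ✗
u: no successors, so □¬p holds vacuously. ✓
v: successors {y, z}; ¬p there: y:F, z:T. ✗
w: successors {x}; ¬p there: x:T. ✓
x: no successors, so □¬p holds vacuously. ✓
y: no successors, so □¬p holds vacuously. ✓
z: no successors, so □¬p holds vacuously. ✓
Satisfying worlds: {s, u, w, x, y, z}.
So □¬p fails at the other 2 worlds.

2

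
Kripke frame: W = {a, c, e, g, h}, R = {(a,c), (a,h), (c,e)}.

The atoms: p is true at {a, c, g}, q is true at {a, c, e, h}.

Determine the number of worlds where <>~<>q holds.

a: successors {c, h}; ~<>q there: c:F, h:T. ✓
c: successors {e}; ~<>q there: e:T. ✓
e: no successors, so <>~<>q fails. ✗
g: no successors, so <>~<>q fails. ✗
h: no successors, so <>~<>q fails. ✗
Satisfying worlds: {a, c}.

2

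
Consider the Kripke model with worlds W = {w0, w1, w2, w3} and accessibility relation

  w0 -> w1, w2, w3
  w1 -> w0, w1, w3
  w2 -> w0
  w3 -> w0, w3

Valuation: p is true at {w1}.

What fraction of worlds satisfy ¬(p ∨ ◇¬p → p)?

w0: p ∨ ◇¬p → p is F. ✓
w1: p ∨ ◇¬p → p is T. ✗
w2: p ∨ ◇¬p → p is F. ✓
w3: p ∨ ◇¬p → p is F. ✓
That's 3 of 4 worlds, so 3/4.

3/4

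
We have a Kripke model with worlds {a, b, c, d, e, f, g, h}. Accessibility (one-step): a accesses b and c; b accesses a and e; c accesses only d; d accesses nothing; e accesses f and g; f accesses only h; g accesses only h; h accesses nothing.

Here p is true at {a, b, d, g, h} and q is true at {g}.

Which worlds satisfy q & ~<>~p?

a: q is F, ~<>~p is F. ✗
b: q is F, ~<>~p is F. ✗
c: q is F, ~<>~p is T. ✗
d: q is F, ~<>~p is T. ✗
e: q is F, ~<>~p is F. ✗
f: q is F, ~<>~p is T. ✗
g: q is T, ~<>~p is T. ✓
h: q is F, ~<>~p is T. ✗

{g}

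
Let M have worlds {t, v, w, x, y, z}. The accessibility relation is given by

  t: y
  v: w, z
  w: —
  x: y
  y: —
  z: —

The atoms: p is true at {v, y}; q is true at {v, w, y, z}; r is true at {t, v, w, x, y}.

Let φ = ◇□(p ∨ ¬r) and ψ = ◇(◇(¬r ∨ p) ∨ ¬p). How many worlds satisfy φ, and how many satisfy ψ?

For ◇□(p ∨ ¬r):
t: successors {y}; □(p ∨ ¬r) there: y:T. ✓
v: successors {w, z}; □(p ∨ ¬r) there: w:T, z:T. ✓
w: no successors, so ◇□(p ∨ ¬r) fails. ✗
x: successors {y}; □(p ∨ ¬r) there: y:T. ✓
y: no successors, so ◇□(p ∨ ¬r) fails. ✗
z: no successors, so ◇□(p ∨ ¬r) fails. ✗
— 3 worlds.
For ◇(◇(¬r ∨ p) ∨ ¬p):
t: successors {y}; ◇(¬r ∨ p) ∨ ¬p there: y:F. ✗
v: successors {w, z}; ◇(¬r ∨ p) ∨ ¬p there: w:T, z:T. ✓
w: no successors, so ◇(◇(¬r ∨ p) ∨ ¬p) fails. ✗
x: successors {y}; ◇(¬r ∨ p) ∨ ¬p there: y:F. ✗
y: no successors, so ◇(◇(¬r ∨ p) ∨ ¬p) fails. ✗
z: no successors, so ◇(◇(¬r ∨ p) ∨ ¬p) fails. ✗
— 1 world.

3 and 1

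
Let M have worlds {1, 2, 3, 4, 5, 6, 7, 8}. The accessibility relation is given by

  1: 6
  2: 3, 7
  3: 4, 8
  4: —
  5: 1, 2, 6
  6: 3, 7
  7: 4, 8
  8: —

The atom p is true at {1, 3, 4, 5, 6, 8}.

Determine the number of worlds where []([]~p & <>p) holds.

2

1: successors {6}; []~p & <>p there: 6:F. ✗
2: successors {3, 7}; []~p & <>p there: 3:F, 7:F. ✗
3: successors {4, 8}; []~p & <>p there: 4:F, 8:F. ✗
4: no successors, so []([]~p & <>p) holds vacuously. ✓
5: successors {1, 2, 6}; []~p & <>p there: 1:F, 2:F, 6:F. ✗
6: successors {3, 7}; []~p & <>p there: 3:F, 7:F. ✗
7: successors {4, 8}; []~p & <>p there: 4:F, 8:F. ✗
8: no successors, so []([]~p & <>p) holds vacuously. ✓
Satisfying worlds: {4, 8}.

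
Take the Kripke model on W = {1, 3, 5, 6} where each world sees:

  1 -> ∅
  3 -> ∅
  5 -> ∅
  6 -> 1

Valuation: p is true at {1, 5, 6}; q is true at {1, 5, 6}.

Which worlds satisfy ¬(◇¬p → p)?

∅

1: ◇¬p → p is T. ✗
3: ◇¬p → p is T. ✗
5: ◇¬p → p is T. ✗
6: ◇¬p → p is T. ✗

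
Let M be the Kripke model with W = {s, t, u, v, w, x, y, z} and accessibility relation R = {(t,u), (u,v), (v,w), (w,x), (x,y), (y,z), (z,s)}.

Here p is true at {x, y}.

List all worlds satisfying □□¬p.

{s, t, u, x, y, z}

s: no successors, so □□¬p holds vacuously. ✓
t: successors {u}; □¬p there: u:T. ✓
u: successors {v}; □¬p there: v:T. ✓
v: successors {w}; □¬p there: w:F. ✗
w: successors {x}; □¬p there: x:F. ✗
x: successors {y}; □¬p there: y:T. ✓
y: successors {z}; □¬p there: z:T. ✓
z: successors {s}; □¬p there: s:T. ✓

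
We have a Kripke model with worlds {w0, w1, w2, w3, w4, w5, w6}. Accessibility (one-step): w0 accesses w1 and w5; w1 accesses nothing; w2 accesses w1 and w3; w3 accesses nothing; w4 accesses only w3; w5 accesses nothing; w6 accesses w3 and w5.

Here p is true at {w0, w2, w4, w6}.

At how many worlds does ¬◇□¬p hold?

w0: ◇□¬p is T. ✗
w1: ◇□¬p is F. ✓
w2: ◇□¬p is T. ✗
w3: ◇□¬p is F. ✓
w4: ◇□¬p is T. ✗
w5: ◇□¬p is F. ✓
w6: ◇□¬p is T. ✗
Satisfying worlds: {w1, w3, w5}.

3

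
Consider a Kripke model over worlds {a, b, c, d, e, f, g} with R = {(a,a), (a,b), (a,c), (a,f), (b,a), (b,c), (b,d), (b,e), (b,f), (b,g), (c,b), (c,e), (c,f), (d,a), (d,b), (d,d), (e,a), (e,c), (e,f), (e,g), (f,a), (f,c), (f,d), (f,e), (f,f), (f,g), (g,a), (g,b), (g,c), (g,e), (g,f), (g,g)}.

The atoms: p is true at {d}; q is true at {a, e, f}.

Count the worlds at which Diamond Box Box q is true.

a: successors {a, b, c, f}; Box Box q there: a:F, b:F, c:F, f:F. ✗
b: successors {a, c, d, e, f, g}; Box Box q there: a:F, c:F, d:F, e:F, f:F, g:F. ✗
c: successors {b, e, f}; Box Box q there: b:F, e:F, f:F. ✗
d: successors {a, b, d}; Box Box q there: a:F, b:F, d:F. ✗
e: successors {a, c, f, g}; Box Box q there: a:F, c:F, f:F, g:F. ✗
f: successors {a, c, d, e, f, g}; Box Box q there: a:F, c:F, d:F, e:F, f:F, g:F. ✗
g: successors {a, b, c, e, f, g}; Box Box q there: a:F, b:F, c:F, e:F, f:F, g:F. ✗
Satisfying worlds: ∅.

0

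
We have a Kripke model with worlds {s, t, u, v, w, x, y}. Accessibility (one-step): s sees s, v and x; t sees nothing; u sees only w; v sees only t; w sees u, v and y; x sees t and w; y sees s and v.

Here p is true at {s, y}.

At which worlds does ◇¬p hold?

{s, u, v, w, x, y}

s: successors {s, v, x}; ¬p there: s:F, v:T, x:T. ✓
t: no successors, so ◇¬p fails. ✗
u: successors {w}; ¬p there: w:T. ✓
v: successors {t}; ¬p there: t:T. ✓
w: successors {u, v, y}; ¬p there: u:T, v:T, y:F. ✓
x: successors {t, w}; ¬p there: t:T, w:T. ✓
y: successors {s, v}; ¬p there: s:F, v:T. ✓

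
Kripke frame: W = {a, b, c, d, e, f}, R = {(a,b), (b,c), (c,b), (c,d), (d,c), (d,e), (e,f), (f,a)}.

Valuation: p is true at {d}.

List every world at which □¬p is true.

{a, b, d, e, f}

a: successors {b}; ¬p there: b:T. ✓
b: successors {c}; ¬p there: c:T. ✓
c: successors {b, d}; ¬p there: b:T, d:F. ✗
d: successors {c, e}; ¬p there: c:T, e:T. ✓
e: successors {f}; ¬p there: f:T. ✓
f: successors {a}; ¬p there: a:T. ✓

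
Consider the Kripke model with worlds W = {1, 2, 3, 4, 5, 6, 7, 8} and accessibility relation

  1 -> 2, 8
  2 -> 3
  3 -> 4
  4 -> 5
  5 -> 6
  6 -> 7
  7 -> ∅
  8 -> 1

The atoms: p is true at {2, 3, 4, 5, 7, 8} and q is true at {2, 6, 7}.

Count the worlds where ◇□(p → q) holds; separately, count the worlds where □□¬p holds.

For ◇□(p → q):
1: successors {2, 8}; □(p → q) there: 2:F, 8:T. ✓
2: successors {3}; □(p → q) there: 3:F. ✗
3: successors {4}; □(p → q) there: 4:F. ✗
4: successors {5}; □(p → q) there: 5:T. ✓
5: successors {6}; □(p → q) there: 6:T. ✓
6: successors {7}; □(p → q) there: 7:T. ✓
7: no successors, so ◇□(p → q) fails. ✗
8: successors {1}; □(p → q) there: 1:F. ✗
— 4 worlds.
For □□¬p:
1: successors {2, 8}; □¬p there: 2:F, 8:T. ✗
2: successors {3}; □¬p there: 3:F. ✗
3: successors {4}; □¬p there: 4:F. ✗
4: successors {5}; □¬p there: 5:T. ✓
5: successors {6}; □¬p there: 6:F. ✗
6: successors {7}; □¬p there: 7:T. ✓
7: no successors, so □□¬p holds vacuously. ✓
8: successors {1}; □¬p there: 1:F. ✗
— 3 worlds.

4 and 3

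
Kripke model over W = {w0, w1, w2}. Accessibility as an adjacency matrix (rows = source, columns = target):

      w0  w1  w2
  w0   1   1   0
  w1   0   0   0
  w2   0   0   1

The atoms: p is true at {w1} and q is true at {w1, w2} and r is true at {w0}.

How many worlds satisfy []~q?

1

w0: successors {w0, w1}; ~q there: w0:T, w1:F. ✗
w1: no successors, so []~q holds vacuously. ✓
w2: successors {w2}; ~q there: w2:F. ✗
Satisfying worlds: {w1}.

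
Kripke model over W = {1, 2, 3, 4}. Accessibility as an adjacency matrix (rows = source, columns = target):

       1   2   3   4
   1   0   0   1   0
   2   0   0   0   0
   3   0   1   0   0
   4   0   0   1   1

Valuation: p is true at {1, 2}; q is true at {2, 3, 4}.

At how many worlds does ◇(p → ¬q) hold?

1: successors {3}; p → ¬q there: 3:T. ✓
2: no successors, so ◇(p → ¬q) fails. ✗
3: successors {2}; p → ¬q there: 2:F. ✗
4: successors {3, 4}; p → ¬q there: 3:T, 4:T. ✓
Satisfying worlds: {1, 4}.

2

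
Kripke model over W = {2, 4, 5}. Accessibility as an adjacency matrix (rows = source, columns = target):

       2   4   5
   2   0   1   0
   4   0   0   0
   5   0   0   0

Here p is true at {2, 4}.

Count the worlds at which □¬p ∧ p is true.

2: □¬p is F, p is T. ✗
4: □¬p is T, p is T. ✓
5: □¬p is T, p is F. ✗
Satisfying worlds: {4}.

1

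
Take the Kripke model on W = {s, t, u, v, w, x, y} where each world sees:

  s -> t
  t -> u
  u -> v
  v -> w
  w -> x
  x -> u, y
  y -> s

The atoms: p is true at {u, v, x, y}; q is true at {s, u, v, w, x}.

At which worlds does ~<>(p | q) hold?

{s}

s: <>(p | q) is F. ✓
t: <>(p | q) is T. ✗
u: <>(p | q) is T. ✗
v: <>(p | q) is T. ✗
w: <>(p | q) is T. ✗
x: <>(p | q) is T. ✗
y: <>(p | q) is T. ✗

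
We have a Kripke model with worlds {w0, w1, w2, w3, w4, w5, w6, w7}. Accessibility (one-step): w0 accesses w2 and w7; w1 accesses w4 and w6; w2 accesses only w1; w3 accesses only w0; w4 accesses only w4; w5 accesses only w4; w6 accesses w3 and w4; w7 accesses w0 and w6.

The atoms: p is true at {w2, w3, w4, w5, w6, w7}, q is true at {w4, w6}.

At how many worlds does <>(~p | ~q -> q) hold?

5

w0: successors {w2, w7}; ~p | ~q -> q there: w2:F, w7:F. ✗
w1: successors {w4, w6}; ~p | ~q -> q there: w4:T, w6:T. ✓
w2: successors {w1}; ~p | ~q -> q there: w1:F. ✗
w3: successors {w0}; ~p | ~q -> q there: w0:F. ✗
w4: successors {w4}; ~p | ~q -> q there: w4:T. ✓
w5: successors {w4}; ~p | ~q -> q there: w4:T. ✓
w6: successors {w3, w4}; ~p | ~q -> q there: w3:F, w4:T. ✓
w7: successors {w0, w6}; ~p | ~q -> q there: w0:F, w6:T. ✓
Satisfying worlds: {w1, w4, w5, w6, w7}.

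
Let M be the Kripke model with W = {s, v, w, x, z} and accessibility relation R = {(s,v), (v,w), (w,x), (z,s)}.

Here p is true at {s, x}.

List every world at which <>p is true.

{w, z}

s: successors {v}; p there: v:F. ✗
v: successors {w}; p there: w:F. ✗
w: successors {x}; p there: x:T. ✓
x: no successors, so <>p fails. ✗
z: successors {s}; p there: s:T. ✓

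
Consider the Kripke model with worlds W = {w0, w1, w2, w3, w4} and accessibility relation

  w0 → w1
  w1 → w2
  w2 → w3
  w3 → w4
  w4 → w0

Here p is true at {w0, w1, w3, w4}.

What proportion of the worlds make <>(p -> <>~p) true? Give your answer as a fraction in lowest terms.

w0: successors {w1}; p -> <>~p there: w1:T. ✓
w1: successors {w2}; p -> <>~p there: w2:T. ✓
w2: successors {w3}; p -> <>~p there: w3:F. ✗
w3: successors {w4}; p -> <>~p there: w4:F. ✗
w4: successors {w0}; p -> <>~p there: w0:F. ✗
That's 2 of 5 worlds, so 2/5.

2/5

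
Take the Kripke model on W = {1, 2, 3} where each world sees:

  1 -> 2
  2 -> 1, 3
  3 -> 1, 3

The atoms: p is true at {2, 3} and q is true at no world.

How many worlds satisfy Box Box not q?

1: successors {2}; Box not q there: 2:T. ✓
2: successors {1, 3}; Box not q there: 1:T, 3:T. ✓
3: successors {1, 3}; Box not q there: 1:T, 3:T. ✓
Satisfying worlds: {1, 2, 3}.

3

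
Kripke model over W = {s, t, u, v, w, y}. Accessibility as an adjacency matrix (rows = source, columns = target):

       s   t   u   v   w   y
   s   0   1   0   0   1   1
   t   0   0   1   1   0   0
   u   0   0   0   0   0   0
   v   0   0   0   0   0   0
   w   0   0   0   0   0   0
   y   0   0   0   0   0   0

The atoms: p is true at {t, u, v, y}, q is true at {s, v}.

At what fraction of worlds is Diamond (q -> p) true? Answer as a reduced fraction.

s: successors {t, w, y}; q -> p there: t:T, w:T, y:T. ✓
t: successors {u, v}; q -> p there: u:T, v:T. ✓
u: no successors, so Diamond (q -> p) fails. ✗
v: no successors, so Diamond (q -> p) fails. ✗
w: no successors, so Diamond (q -> p) fails. ✗
y: no successors, so Diamond (q -> p) fails. ✗
That's 2 of 6 worlds, so 2/6 = 1/3.

1/3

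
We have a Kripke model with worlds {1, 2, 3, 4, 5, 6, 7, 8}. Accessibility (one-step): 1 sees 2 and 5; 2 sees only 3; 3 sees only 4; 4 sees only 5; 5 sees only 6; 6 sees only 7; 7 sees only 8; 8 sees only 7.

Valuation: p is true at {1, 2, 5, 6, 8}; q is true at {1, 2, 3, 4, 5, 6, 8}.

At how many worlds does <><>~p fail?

1: successors {2, 5}; <>~p there: 2:T, 5:F. ✓
2: successors {3}; <>~p there: 3:T. ✓
3: successors {4}; <>~p there: 4:F. ✗
4: successors {5}; <>~p there: 5:F. ✗
5: successors {6}; <>~p there: 6:T. ✓
6: successors {7}; <>~p there: 7:F. ✗
7: successors {8}; <>~p there: 8:T. ✓
8: successors {7}; <>~p there: 7:F. ✗
Satisfying worlds: {1, 2, 5, 7}.
So <><>~p fails at the other 4 worlds.

4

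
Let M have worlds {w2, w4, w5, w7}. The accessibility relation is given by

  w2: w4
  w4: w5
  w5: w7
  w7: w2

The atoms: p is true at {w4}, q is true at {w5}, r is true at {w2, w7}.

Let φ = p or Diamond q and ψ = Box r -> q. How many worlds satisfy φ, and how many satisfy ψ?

1 and 3

For p or Diamond q:
w2: p is F, Diamond q is F. ✗
w4: p is T, Diamond q is T. ✓
w5: p is F, Diamond q is F. ✗
w7: p is F, Diamond q is F. ✗
— 1 world.
For Box r -> q:
w2: Box r is F, q is F. ✓
w4: Box r is F, q is F. ✓
w5: Box r is T, q is T. ✓
w7: Box r is T, q is F. ✗
— 3 worlds.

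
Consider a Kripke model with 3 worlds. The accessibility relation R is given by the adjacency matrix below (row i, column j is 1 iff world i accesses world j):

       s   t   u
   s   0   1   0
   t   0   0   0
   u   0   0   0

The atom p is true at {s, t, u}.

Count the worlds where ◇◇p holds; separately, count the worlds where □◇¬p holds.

0 and 2

For ◇◇p:
s: successors {t}; ◇p there: t:F. ✗
t: no successors, so ◇◇p fails. ✗
u: no successors, so ◇◇p fails. ✗
— 0 worlds.
For □◇¬p:
s: successors {t}; ◇¬p there: t:F. ✗
t: no successors, so □◇¬p holds vacuously. ✓
u: no successors, so □◇¬p holds vacuously. ✓
— 2 worlds.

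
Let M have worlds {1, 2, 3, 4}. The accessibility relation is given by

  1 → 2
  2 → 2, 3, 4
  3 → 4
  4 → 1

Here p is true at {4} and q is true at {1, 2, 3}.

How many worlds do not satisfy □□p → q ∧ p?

0

1: □□p is F, q ∧ p is F. ✓
2: □□p is F, q ∧ p is F. ✓
3: □□p is F, q ∧ p is F. ✓
4: □□p is F, q ∧ p is F. ✓
Satisfying worlds: {1, 2, 3, 4}.
So □□p → q ∧ p fails at the other 0 worlds.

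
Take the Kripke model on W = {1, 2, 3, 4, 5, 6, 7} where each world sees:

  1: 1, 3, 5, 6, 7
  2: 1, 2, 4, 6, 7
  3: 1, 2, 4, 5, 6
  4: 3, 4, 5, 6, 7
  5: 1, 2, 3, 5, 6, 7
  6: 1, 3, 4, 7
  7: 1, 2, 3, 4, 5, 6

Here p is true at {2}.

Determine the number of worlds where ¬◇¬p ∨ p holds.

1

1: ¬◇¬p is F, p is F. ✗
2: ¬◇¬p is F, p is T. ✓
3: ¬◇¬p is F, p is F. ✗
4: ¬◇¬p is F, p is F. ✗
5: ¬◇¬p is F, p is F. ✗
6: ¬◇¬p is F, p is F. ✗
7: ¬◇¬p is F, p is F. ✗
Satisfying worlds: {2}.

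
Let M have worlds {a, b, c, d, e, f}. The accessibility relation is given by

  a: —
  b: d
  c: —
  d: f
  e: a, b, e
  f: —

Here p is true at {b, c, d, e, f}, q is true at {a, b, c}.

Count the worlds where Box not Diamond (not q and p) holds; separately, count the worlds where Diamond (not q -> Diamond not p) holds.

For Box not Diamond (not q and p):
a: no successors, so Box not Diamond (not q and p) holds vacuously. ✓
b: successors {d}; not Diamond (not q and p) there: d:F. ✗
c: no successors, so Box not Diamond (not q and p) holds vacuously. ✓
d: successors {f}; not Diamond (not q and p) there: f:T. ✓
e: successors {a, b, e}; not Diamond (not q and p) there: a:T, b:F, e:F. ✗
f: no successors, so Box not Diamond (not q and p) holds vacuously. ✓
— 4 worlds.
For Diamond (not q -> Diamond not p):
a: no successors, so Diamond (not q -> Diamond not p) fails. ✗
b: successors {d}; not q -> Diamond not p there: d:F. ✗
c: no successors, so Diamond (not q -> Diamond not p) fails. ✗
d: successors {f}; not q -> Diamond not p there: f:F. ✗
e: successors {a, b, e}; not q -> Diamond not p there: a:T, b:T, e:T. ✓
f: no successors, so Diamond (not q -> Diamond not p) fails. ✗
— 1 world.

4 and 1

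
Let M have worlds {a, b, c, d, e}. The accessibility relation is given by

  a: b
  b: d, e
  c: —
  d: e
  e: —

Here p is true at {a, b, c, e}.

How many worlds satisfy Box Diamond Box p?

a: successors {b}; Diamond Box p there: b:T. ✓
b: successors {d, e}; Diamond Box p there: d:T, e:F. ✗
c: no successors, so Box Diamond Box p holds vacuously. ✓
d: successors {e}; Diamond Box p there: e:F. ✗
e: no successors, so Box Diamond Box p holds vacuously. ✓
Satisfying worlds: {a, c, e}.

3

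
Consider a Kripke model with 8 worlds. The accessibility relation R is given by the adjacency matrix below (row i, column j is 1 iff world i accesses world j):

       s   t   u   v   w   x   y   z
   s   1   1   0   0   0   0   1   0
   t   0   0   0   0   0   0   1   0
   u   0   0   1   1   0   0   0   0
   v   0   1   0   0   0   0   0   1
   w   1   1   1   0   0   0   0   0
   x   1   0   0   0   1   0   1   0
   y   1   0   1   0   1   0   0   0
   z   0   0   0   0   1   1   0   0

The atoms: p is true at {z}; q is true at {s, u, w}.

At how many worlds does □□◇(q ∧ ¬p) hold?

s: successors {s, t, y}; □◇(q ∧ ¬p) there: s:F, t:T, y:T. ✗
t: successors {y}; □◇(q ∧ ¬p) there: y:T. ✓
u: successors {u, v}; □◇(q ∧ ¬p) there: u:F, v:F. ✗
v: successors {t, z}; □◇(q ∧ ¬p) there: t:T, z:T. ✓
w: successors {s, t, u}; □◇(q ∧ ¬p) there: s:F, t:T, u:F. ✗
x: successors {s, w, y}; □◇(q ∧ ¬p) there: s:F, w:F, y:T. ✗
y: successors {s, u, w}; □◇(q ∧ ¬p) there: s:F, u:F, w:F. ✗
z: successors {w, x}; □◇(q ∧ ¬p) there: w:F, x:T. ✗
Satisfying worlds: {t, v}.

2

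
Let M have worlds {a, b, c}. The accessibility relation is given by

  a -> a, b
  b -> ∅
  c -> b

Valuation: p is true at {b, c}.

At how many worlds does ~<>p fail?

a: <>p is T. ✗
b: <>p is F. ✓
c: <>p is T. ✗
Satisfying worlds: {b}.
So ~<>p fails at the other 2 worlds.

2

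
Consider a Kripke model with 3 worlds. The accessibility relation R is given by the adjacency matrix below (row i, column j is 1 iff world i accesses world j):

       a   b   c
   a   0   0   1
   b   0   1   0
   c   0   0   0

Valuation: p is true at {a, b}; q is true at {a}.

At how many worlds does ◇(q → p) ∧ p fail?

1

a: ◇(q → p) is T, p is T. ✓
b: ◇(q → p) is T, p is T. ✓
c: ◇(q → p) is F, p is F. ✗
Satisfying worlds: {a, b}.
So ◇(q → p) ∧ p fails at the other 1 world.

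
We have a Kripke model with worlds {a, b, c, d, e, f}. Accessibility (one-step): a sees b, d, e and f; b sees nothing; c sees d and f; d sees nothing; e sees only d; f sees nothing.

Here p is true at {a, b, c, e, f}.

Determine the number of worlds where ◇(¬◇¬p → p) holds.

a: successors {b, d, e, f}; ¬◇¬p → p there: b:T, d:F, e:T, f:T. ✓
b: no successors, so ◇(¬◇¬p → p) fails. ✗
c: successors {d, f}; ¬◇¬p → p there: d:F, f:T. ✓
d: no successors, so ◇(¬◇¬p → p) fails. ✗
e: successors {d}; ¬◇¬p → p there: d:F. ✗
f: no successors, so ◇(¬◇¬p → p) fails. ✗
Satisfying worlds: {a, c}.

2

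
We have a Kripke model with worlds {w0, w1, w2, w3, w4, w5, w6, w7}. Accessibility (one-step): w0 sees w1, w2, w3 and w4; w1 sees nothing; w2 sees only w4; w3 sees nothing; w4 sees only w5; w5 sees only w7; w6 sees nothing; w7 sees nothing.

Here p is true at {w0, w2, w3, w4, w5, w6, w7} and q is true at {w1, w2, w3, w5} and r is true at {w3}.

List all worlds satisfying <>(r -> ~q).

{w0, w2, w4, w5}

w0: successors {w1, w2, w3, w4}; r -> ~q there: w1:T, w2:T, w3:F, w4:T. ✓
w1: no successors, so <>(r -> ~q) fails. ✗
w2: successors {w4}; r -> ~q there: w4:T. ✓
w3: no successors, so <>(r -> ~q) fails. ✗
w4: successors {w5}; r -> ~q there: w5:T. ✓
w5: successors {w7}; r -> ~q there: w7:T. ✓
w6: no successors, so <>(r -> ~q) fails. ✗
w7: no successors, so <>(r -> ~q) fails. ✗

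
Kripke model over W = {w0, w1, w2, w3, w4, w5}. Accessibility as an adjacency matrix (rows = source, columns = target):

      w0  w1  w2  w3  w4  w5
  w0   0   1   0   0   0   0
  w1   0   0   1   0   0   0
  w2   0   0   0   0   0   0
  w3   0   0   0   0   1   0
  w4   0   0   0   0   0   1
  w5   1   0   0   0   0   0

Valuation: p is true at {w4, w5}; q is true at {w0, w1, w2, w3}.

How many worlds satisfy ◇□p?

2

w0: successors {w1}; □p there: w1:F. ✗
w1: successors {w2}; □p there: w2:T. ✓
w2: no successors, so ◇□p fails. ✗
w3: successors {w4}; □p there: w4:T. ✓
w4: successors {w5}; □p there: w5:F. ✗
w5: successors {w0}; □p there: w0:F. ✗
Satisfying worlds: {w1, w3}.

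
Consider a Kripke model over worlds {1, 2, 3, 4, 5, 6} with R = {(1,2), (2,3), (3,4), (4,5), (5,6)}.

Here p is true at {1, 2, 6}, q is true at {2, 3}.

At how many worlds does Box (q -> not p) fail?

1

1: successors {2}; q -> not p there: 2:F. ✗
2: successors {3}; q -> not p there: 3:T. ✓
3: successors {4}; q -> not p there: 4:T. ✓
4: successors {5}; q -> not p there: 5:T. ✓
5: successors {6}; q -> not p there: 6:T. ✓
6: no successors, so Box (q -> not p) holds vacuously. ✓
Satisfying worlds: {2, 3, 4, 5, 6}.
So Box (q -> not p) fails at the other 1 world.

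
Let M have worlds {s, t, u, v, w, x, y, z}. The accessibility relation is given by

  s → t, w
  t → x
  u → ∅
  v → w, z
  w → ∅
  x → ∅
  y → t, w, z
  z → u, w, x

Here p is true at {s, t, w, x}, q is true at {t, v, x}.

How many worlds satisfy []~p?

3

s: successors {t, w}; ~p there: t:F, w:F. ✗
t: successors {x}; ~p there: x:F. ✗
u: no successors, so []~p holds vacuously. ✓
v: successors {w, z}; ~p there: w:F, z:T. ✗
w: no successors, so []~p holds vacuously. ✓
x: no successors, so []~p holds vacuously. ✓
y: successors {t, w, z}; ~p there: t:F, w:F, z:T. ✗
z: successors {u, w, x}; ~p there: u:T, w:F, x:F. ✗
Satisfying worlds: {u, w, x}.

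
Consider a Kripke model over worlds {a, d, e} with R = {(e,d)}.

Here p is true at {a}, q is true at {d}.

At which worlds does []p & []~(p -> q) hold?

a: []p is T, []~(p -> q) is T. ✓
d: []p is T, []~(p -> q) is T. ✓
e: []p is F, []~(p -> q) is F. ✗

{a, d}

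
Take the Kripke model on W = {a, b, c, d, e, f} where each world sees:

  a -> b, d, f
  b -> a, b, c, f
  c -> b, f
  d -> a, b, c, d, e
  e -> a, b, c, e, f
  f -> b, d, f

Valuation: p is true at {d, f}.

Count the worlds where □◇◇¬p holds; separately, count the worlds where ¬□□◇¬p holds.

For □◇◇¬p:
a: successors {b, d, f}; ◇◇¬p there: b:T, d:T, f:T. ✓
b: successors {a, b, c, f}; ◇◇¬p there: a:T, b:T, c:T, f:T. ✓
c: successors {b, f}; ◇◇¬p there: b:T, f:T. ✓
d: successors {a, b, c, d, e}; ◇◇¬p there: a:T, b:T, c:T, d:T, e:T. ✓
e: successors {a, b, c, e, f}; ◇◇¬p there: a:T, b:T, c:T, e:T, f:T. ✓
f: successors {b, d, f}; ◇◇¬p there: b:T, d:T, f:T. ✓
— 6 worlds.
For ¬□□◇¬p:
a: □□◇¬p is T. ✗
b: □□◇¬p is T. ✗
c: □□◇¬p is T. ✗
d: □□◇¬p is T. ✗
e: □□◇¬p is T. ✗
f: □□◇¬p is T. ✗
— 0 worlds.

6 and 0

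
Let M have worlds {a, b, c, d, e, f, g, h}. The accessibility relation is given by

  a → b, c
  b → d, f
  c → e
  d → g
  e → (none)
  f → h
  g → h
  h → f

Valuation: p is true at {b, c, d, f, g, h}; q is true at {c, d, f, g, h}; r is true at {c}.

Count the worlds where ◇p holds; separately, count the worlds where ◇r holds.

For ◇p:
a: successors {b, c}; p there: b:T, c:T. ✓
b: successors {d, f}; p there: d:T, f:T. ✓
c: successors {e}; p there: e:F. ✗
d: successors {g}; p there: g:T. ✓
e: no successors, so ◇p fails. ✗
f: successors {h}; p there: h:T. ✓
g: successors {h}; p there: h:T. ✓
h: successors {f}; p there: f:T. ✓
— 6 worlds.
For ◇r:
a: successors {b, c}; r there: b:F, c:T. ✓
b: successors {d, f}; r there: d:F, f:F. ✗
c: successors {e}; r there: e:F. ✗
d: successors {g}; r there: g:F. ✗
e: no successors, so ◇r fails. ✗
f: successors {h}; r there: h:F. ✗
g: successors {h}; r there: h:F. ✗
h: successors {f}; r there: f:F. ✗
— 1 world.

6 and 1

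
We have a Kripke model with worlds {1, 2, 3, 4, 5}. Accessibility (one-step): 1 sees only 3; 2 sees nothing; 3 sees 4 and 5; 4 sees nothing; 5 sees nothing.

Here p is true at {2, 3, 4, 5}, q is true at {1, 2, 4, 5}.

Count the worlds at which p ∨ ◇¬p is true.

1: p is F, ◇¬p is F. ✗
2: p is T, ◇¬p is F. ✓
3: p is T, ◇¬p is F. ✓
4: p is T, ◇¬p is F. ✓
5: p is T, ◇¬p is F. ✓
Satisfying worlds: {2, 3, 4, 5}.

4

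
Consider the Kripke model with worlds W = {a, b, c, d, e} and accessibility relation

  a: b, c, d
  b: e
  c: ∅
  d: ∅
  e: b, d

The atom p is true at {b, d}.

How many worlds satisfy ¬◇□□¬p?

2

a: ◇□□¬p is T. ✗
b: ◇□□¬p is T. ✗
c: ◇□□¬p is F. ✓
d: ◇□□¬p is F. ✓
e: ◇□□¬p is T. ✗
Satisfying worlds: {c, d}.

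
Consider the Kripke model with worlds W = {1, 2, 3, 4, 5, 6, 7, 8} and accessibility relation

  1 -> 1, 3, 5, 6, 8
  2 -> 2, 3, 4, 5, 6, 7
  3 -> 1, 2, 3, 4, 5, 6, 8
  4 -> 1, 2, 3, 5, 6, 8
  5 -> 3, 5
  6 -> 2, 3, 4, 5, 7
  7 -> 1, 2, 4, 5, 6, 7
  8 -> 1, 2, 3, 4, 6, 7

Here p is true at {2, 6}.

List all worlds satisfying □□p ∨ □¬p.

{5}

1: □□p is F, □¬p is F. ✗
2: □□p is F, □¬p is F. ✗
3: □□p is F, □¬p is F. ✗
4: □□p is F, □¬p is F. ✗
5: □□p is F, □¬p is T. ✓
6: □□p is F, □¬p is F. ✗
7: □□p is F, □¬p is F. ✗
8: □□p is F, □¬p is F. ✗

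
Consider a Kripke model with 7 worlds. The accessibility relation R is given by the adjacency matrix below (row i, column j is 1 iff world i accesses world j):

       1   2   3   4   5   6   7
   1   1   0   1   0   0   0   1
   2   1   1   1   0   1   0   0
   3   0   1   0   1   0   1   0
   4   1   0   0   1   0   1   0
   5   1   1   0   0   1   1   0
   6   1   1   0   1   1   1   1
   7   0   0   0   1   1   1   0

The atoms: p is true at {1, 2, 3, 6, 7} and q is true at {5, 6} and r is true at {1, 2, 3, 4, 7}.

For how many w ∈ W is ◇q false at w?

1: successors {1, 3, 7}; q there: 1:F, 3:F, 7:F. ✗
2: successors {1, 2, 3, 5}; q there: 1:F, 2:F, 3:F, 5:T. ✓
3: successors {2, 4, 6}; q there: 2:F, 4:F, 6:T. ✓
4: successors {1, 4, 6}; q there: 1:F, 4:F, 6:T. ✓
5: successors {1, 2, 5, 6}; q there: 1:F, 2:F, 5:T, 6:T. ✓
6: successors {1, 2, 4, 5, 6, 7}; q there: 1:F, 2:F, 4:F, 5:T, 6:T, 7:F. ✓
7: successors {4, 5, 6}; q there: 4:F, 5:T, 6:T. ✓
Satisfying worlds: {2, 3, 4, 5, 6, 7}.
So ◇q fails at the other 1 world.

1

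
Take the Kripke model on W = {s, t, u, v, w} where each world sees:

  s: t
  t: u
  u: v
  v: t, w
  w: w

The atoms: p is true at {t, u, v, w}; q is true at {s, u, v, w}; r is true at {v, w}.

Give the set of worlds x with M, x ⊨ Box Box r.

s: successors {t}; Box r there: t:F. ✗
t: successors {u}; Box r there: u:T. ✓
u: successors {v}; Box r there: v:F. ✗
v: successors {t, w}; Box r there: t:F, w:T. ✗
w: successors {w}; Box r there: w:T. ✓

{t, w}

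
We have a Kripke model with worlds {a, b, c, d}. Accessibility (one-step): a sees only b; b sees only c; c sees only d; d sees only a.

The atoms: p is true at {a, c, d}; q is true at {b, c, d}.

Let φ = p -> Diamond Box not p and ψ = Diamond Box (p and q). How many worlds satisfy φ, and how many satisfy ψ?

For p -> Diamond Box not p:
a: p is T, Diamond Box not p is F. ✗
b: p is F, Diamond Box not p is F. ✓
c: p is T, Diamond Box not p is F. ✗
d: p is T, Diamond Box not p is T. ✓
— 2 worlds.
For Diamond Box (p and q):
a: successors {b}; Box (p and q) there: b:T. ✓
b: successors {c}; Box (p and q) there: c:T. ✓
c: successors {d}; Box (p and q) there: d:F. ✗
d: successors {a}; Box (p and q) there: a:F. ✗
— 2 worlds.

2 and 2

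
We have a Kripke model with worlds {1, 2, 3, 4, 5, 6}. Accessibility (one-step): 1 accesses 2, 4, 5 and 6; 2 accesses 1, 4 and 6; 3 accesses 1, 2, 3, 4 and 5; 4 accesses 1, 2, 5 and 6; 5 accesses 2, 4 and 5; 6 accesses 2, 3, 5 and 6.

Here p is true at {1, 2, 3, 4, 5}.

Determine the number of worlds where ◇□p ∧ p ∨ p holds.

1: ◇□p ∧ p is T, p is T. ✓
2: ◇□p ∧ p is F, p is T. ✓
3: ◇□p ∧ p is T, p is T. ✓
4: ◇□p ∧ p is T, p is T. ✓
5: ◇□p ∧ p is T, p is T. ✓
6: ◇□p ∧ p is F, p is F. ✗
Satisfying worlds: {1, 2, 3, 4, 5}.

5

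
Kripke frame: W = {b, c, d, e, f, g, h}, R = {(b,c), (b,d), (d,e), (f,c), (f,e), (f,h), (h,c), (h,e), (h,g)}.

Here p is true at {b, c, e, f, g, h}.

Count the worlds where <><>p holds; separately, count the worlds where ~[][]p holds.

2 and 0

For <><>p:
b: successors {c, d}; <>p there: c:F, d:T. ✓
c: no successors, so <><>p fails. ✗
d: successors {e}; <>p there: e:F. ✗
e: no successors, so <><>p fails. ✗
f: successors {c, e, h}; <>p there: c:F, e:F, h:T. ✓
g: no successors, so <><>p fails. ✗
h: successors {c, e, g}; <>p there: c:F, e:F, g:F. ✗
— 2 worlds.
For ~[][]p:
b: [][]p is T. ✗
c: [][]p is T. ✗
d: [][]p is T. ✗
e: [][]p is T. ✗
f: [][]p is T. ✗
g: [][]p is T. ✗
h: [][]p is T. ✗
— 0 worlds.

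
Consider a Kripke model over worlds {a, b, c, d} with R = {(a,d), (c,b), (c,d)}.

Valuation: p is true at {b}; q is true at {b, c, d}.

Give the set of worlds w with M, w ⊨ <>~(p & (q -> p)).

a: successors {d}; ~(p & (q -> p)) there: d:T. ✓
b: no successors, so <>~(p & (q -> p)) fails. ✗
c: successors {b, d}; ~(p & (q -> p)) there: b:F, d:T. ✓
d: no successors, so <>~(p & (q -> p)) fails. ✗

{a, c}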